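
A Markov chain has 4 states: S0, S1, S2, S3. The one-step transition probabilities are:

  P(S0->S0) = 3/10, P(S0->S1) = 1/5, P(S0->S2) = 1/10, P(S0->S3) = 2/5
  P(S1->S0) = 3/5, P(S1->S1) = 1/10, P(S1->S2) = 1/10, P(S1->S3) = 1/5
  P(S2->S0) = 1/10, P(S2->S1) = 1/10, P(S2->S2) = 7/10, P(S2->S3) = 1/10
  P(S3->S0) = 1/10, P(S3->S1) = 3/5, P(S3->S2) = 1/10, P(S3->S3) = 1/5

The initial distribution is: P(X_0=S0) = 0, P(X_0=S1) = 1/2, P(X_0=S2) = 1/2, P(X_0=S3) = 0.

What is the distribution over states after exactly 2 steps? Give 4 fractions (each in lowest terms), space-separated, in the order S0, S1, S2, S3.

Answer: 11/50 21/100 17/50 23/100

Derivation:
Propagating the distribution step by step (d_{t+1} = d_t * P):
d_0 = (S0=0, S1=1/2, S2=1/2, S3=0)
  d_1[S0] = 0*3/10 + 1/2*3/5 + 1/2*1/10 + 0*1/10 = 7/20
  d_1[S1] = 0*1/5 + 1/2*1/10 + 1/2*1/10 + 0*3/5 = 1/10
  d_1[S2] = 0*1/10 + 1/2*1/10 + 1/2*7/10 + 0*1/10 = 2/5
  d_1[S3] = 0*2/5 + 1/2*1/5 + 1/2*1/10 + 0*1/5 = 3/20
d_1 = (S0=7/20, S1=1/10, S2=2/5, S3=3/20)
  d_2[S0] = 7/20*3/10 + 1/10*3/5 + 2/5*1/10 + 3/20*1/10 = 11/50
  d_2[S1] = 7/20*1/5 + 1/10*1/10 + 2/5*1/10 + 3/20*3/5 = 21/100
  d_2[S2] = 7/20*1/10 + 1/10*1/10 + 2/5*7/10 + 3/20*1/10 = 17/50
  d_2[S3] = 7/20*2/5 + 1/10*1/5 + 2/5*1/10 + 3/20*1/5 = 23/100
d_2 = (S0=11/50, S1=21/100, S2=17/50, S3=23/100)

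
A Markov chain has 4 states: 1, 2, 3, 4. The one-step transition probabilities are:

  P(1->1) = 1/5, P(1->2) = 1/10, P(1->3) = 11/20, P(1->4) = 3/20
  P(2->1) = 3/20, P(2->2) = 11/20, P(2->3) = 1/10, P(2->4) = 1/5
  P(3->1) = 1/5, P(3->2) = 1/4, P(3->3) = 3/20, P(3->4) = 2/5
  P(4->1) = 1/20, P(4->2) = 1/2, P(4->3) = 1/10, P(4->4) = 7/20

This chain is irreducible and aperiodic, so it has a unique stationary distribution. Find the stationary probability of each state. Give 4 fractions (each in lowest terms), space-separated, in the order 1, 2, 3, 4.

Answer: 835/6018 2545/6018 343/2006 1609/6018

Derivation:
The stationary distribution satisfies pi = pi * P, i.e.:
  pi_1 = 1/5*pi_1 + 3/20*pi_2 + 1/5*pi_3 + 1/20*pi_4
  pi_2 = 1/10*pi_1 + 11/20*pi_2 + 1/4*pi_3 + 1/2*pi_4
  pi_3 = 11/20*pi_1 + 1/10*pi_2 + 3/20*pi_3 + 1/10*pi_4
  pi_4 = 3/20*pi_1 + 1/5*pi_2 + 2/5*pi_3 + 7/20*pi_4
with normalization: pi_1 + pi_2 + pi_3 + pi_4 = 1.

Using the first 3 balance equations plus normalization, the linear system A*pi = b is:
  [-4/5, 3/20, 1/5, 1/20] . pi = 0
  [1/10, -9/20, 1/4, 1/2] . pi = 0
  [11/20, 1/10, -17/20, 1/10] . pi = 0
  [1, 1, 1, 1] . pi = 1

Solving yields:
  pi_1 = 835/6018
  pi_2 = 2545/6018
  pi_3 = 343/2006
  pi_4 = 1609/6018

Verification (pi * P):
  835/6018*1/5 + 2545/6018*3/20 + 343/2006*1/5 + 1609/6018*1/20 = 835/6018 = pi_1  (ok)
  835/6018*1/10 + 2545/6018*11/20 + 343/2006*1/4 + 1609/6018*1/2 = 2545/6018 = pi_2  (ok)
  835/6018*11/20 + 2545/6018*1/10 + 343/2006*3/20 + 1609/6018*1/10 = 343/2006 = pi_3  (ok)
  835/6018*3/20 + 2545/6018*1/5 + 343/2006*2/5 + 1609/6018*7/20 = 1609/6018 = pi_4  (ok)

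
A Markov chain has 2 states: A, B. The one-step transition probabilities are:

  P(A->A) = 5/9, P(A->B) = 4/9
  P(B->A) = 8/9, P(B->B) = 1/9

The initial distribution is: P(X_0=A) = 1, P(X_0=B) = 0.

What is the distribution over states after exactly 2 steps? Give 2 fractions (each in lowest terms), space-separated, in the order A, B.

Answer: 19/27 8/27

Derivation:
Propagating the distribution step by step (d_{t+1} = d_t * P):
d_0 = (A=1, B=0)
  d_1[A] = 1*5/9 + 0*8/9 = 5/9
  d_1[B] = 1*4/9 + 0*1/9 = 4/9
d_1 = (A=5/9, B=4/9)
  d_2[A] = 5/9*5/9 + 4/9*8/9 = 19/27
  d_2[B] = 5/9*4/9 + 4/9*1/9 = 8/27
d_2 = (A=19/27, B=8/27)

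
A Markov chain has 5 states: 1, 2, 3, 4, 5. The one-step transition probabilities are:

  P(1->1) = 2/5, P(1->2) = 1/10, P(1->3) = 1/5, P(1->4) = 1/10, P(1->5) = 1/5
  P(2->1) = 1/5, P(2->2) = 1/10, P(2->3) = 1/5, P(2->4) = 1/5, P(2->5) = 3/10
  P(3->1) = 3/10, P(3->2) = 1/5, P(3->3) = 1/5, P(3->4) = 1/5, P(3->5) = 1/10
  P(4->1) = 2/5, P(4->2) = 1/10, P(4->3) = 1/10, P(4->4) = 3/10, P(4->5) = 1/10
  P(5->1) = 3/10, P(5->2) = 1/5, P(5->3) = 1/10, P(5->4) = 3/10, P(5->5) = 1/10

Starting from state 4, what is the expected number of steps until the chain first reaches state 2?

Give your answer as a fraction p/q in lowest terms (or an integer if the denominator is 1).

Answer: 1838/237

Derivation:
Let h_i = expected steps to first reach 2 from state i.
Boundary: h_2 = 0.
First-step equations for the other states:
  h_1 = 1 + 2/5*h_1 + 1/10*h_2 + 1/5*h_3 + 1/10*h_4 + 1/5*h_5
  h_3 = 1 + 3/10*h_1 + 1/5*h_2 + 1/5*h_3 + 1/5*h_4 + 1/10*h_5
  h_4 = 1 + 2/5*h_1 + 1/10*h_2 + 1/10*h_3 + 3/10*h_4 + 1/10*h_5
  h_5 = 1 + 3/10*h_1 + 1/5*h_2 + 1/10*h_3 + 3/10*h_4 + 1/10*h_5

Substituting h_2 = 0 and rearranging gives the linear system (I - Q) h = 1:
  [3/5, -1/5, -1/10, -1/5] . (h_1, h_3, h_4, h_5) = 1
  [-3/10, 4/5, -1/5, -1/10] . (h_1, h_3, h_4, h_5) = 1
  [-2/5, -1/10, 7/10, -1/10] . (h_1, h_3, h_4, h_5) = 1
  [-3/10, -1/10, -3/10, 9/10] . (h_1, h_3, h_4, h_5) = 1

Solving yields:
  h_1 = 600/79
  h_3 = 546/79
  h_4 = 1838/237
  h_5 = 1658/237

Starting state is 4, so the expected hitting time is h_4 = 1838/237.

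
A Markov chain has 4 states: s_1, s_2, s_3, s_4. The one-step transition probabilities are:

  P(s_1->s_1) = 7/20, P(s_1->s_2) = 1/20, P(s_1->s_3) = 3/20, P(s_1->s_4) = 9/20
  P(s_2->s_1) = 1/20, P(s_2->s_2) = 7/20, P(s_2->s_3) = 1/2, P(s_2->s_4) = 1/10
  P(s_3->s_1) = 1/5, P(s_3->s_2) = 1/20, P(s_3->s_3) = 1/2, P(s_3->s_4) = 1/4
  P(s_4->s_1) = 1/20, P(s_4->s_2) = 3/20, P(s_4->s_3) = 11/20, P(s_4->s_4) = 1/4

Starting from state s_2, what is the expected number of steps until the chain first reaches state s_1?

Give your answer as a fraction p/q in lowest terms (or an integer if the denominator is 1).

Let h_i = expected steps to first reach s_1 from state i.
Boundary: h_s_1 = 0.
First-step equations for the other states:
  h_s_2 = 1 + 1/20*h_s_1 + 7/20*h_s_2 + 1/2*h_s_3 + 1/10*h_s_4
  h_s_3 = 1 + 1/5*h_s_1 + 1/20*h_s_2 + 1/2*h_s_3 + 1/4*h_s_4
  h_s_4 = 1 + 1/20*h_s_1 + 3/20*h_s_2 + 11/20*h_s_3 + 1/4*h_s_4

Substituting h_s_1 = 0 and rearranging gives the linear system (I - Q) h = 1:
  [13/20, -1/2, -1/10] . (h_s_2, h_s_3, h_s_4) = 1
  [-1/20, 1/2, -1/4] . (h_s_2, h_s_3, h_s_4) = 1
  [-3/20, -11/20, 3/4] . (h_s_2, h_s_3, h_s_4) = 1

Solving yields:
  h_s_2 = 6740/853
  h_s_3 = 5720/853
  h_s_4 = 6680/853

Starting state is s_2, so the expected hitting time is h_s_2 = 6740/853.

Answer: 6740/853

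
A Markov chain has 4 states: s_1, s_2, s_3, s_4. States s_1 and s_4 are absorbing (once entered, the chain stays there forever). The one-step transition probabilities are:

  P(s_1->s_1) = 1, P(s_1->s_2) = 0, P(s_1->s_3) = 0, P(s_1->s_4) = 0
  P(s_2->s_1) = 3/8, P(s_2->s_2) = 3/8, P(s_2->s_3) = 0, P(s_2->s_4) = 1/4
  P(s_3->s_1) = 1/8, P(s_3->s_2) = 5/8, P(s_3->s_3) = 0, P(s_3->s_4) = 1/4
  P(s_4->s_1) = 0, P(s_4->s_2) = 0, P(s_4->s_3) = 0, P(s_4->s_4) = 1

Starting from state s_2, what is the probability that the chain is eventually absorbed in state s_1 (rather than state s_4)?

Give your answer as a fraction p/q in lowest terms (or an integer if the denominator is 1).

Answer: 3/5

Derivation:
Let a_i = P(absorbed in s_1 | start in state i).
Boundary conditions: a_s_1 = 1, a_s_4 = 0.
For each transient state i, a_i = sum_j P(i->j) * a_j:
  a_s_2 = 3/8*a_s_1 + 3/8*a_s_2 + 0*a_s_3 + 1/4*a_s_4
  a_s_3 = 1/8*a_s_1 + 5/8*a_s_2 + 0*a_s_3 + 1/4*a_s_4

Substituting a_s_1 = 1 and a_s_4 = 0, rearrange to (I - Q) a = r where r[i] = P(i -> s_1):
  [5/8, 0] . (a_s_2, a_s_3) = 3/8
  [-5/8, 1] . (a_s_2, a_s_3) = 1/8

Solving yields:
  a_s_2 = 3/5
  a_s_3 = 1/2

Starting state is s_2, so the absorption probability is a_s_2 = 3/5.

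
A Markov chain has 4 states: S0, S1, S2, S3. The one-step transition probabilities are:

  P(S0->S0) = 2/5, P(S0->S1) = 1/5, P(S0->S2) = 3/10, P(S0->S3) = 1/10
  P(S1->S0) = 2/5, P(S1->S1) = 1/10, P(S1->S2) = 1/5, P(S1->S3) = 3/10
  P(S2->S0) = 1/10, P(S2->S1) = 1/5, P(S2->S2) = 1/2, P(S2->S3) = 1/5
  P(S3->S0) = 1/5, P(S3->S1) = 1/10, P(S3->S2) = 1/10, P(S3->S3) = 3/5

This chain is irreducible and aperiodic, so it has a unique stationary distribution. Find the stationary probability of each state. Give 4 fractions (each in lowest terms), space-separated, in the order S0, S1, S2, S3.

The stationary distribution satisfies pi = pi * P, i.e.:
  pi_S0 = 2/5*pi_S0 + 2/5*pi_S1 + 1/10*pi_S2 + 1/5*pi_S3
  pi_S1 = 1/5*pi_S0 + 1/10*pi_S1 + 1/5*pi_S2 + 1/10*pi_S3
  pi_S2 = 3/10*pi_S0 + 1/5*pi_S1 + 1/2*pi_S2 + 1/10*pi_S3
  pi_S3 = 1/10*pi_S0 + 3/10*pi_S1 + 1/5*pi_S2 + 3/5*pi_S3
with normalization: pi_S0 + pi_S1 + pi_S2 + pi_S3 = 1.

Using the first 3 balance equations plus normalization, the linear system A*pi = b is:
  [-3/5, 2/5, 1/10, 1/5] . pi = 0
  [1/5, -9/10, 1/5, 1/10] . pi = 0
  [3/10, 1/5, -1/2, 1/10] . pi = 0
  [1, 1, 1, 1] . pi = 1

Solving yields:
  pi_S0 = 121/477
  pi_S1 = 73/477
  pi_S2 = 44/159
  pi_S3 = 151/477

Verification (pi * P):
  121/477*2/5 + 73/477*2/5 + 44/159*1/10 + 151/477*1/5 = 121/477 = pi_S0  (ok)
  121/477*1/5 + 73/477*1/10 + 44/159*1/5 + 151/477*1/10 = 73/477 = pi_S1  (ok)
  121/477*3/10 + 73/477*1/5 + 44/159*1/2 + 151/477*1/10 = 44/159 = pi_S2  (ok)
  121/477*1/10 + 73/477*3/10 + 44/159*1/5 + 151/477*3/5 = 151/477 = pi_S3  (ok)

Answer: 121/477 73/477 44/159 151/477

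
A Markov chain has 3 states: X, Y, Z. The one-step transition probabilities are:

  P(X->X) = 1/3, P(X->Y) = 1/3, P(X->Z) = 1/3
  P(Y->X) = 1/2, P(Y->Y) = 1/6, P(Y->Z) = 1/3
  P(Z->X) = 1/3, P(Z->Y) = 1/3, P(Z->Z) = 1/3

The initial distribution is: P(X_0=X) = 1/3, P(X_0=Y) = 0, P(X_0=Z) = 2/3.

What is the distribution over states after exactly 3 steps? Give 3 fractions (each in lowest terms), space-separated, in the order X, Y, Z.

Propagating the distribution step by step (d_{t+1} = d_t * P):
d_0 = (X=1/3, Y=0, Z=2/3)
  d_1[X] = 1/3*1/3 + 0*1/2 + 2/3*1/3 = 1/3
  d_1[Y] = 1/3*1/3 + 0*1/6 + 2/3*1/3 = 1/3
  d_1[Z] = 1/3*1/3 + 0*1/3 + 2/3*1/3 = 1/3
d_1 = (X=1/3, Y=1/3, Z=1/3)
  d_2[X] = 1/3*1/3 + 1/3*1/2 + 1/3*1/3 = 7/18
  d_2[Y] = 1/3*1/3 + 1/3*1/6 + 1/3*1/3 = 5/18
  d_2[Z] = 1/3*1/3 + 1/3*1/3 + 1/3*1/3 = 1/3
d_2 = (X=7/18, Y=5/18, Z=1/3)
  d_3[X] = 7/18*1/3 + 5/18*1/2 + 1/3*1/3 = 41/108
  d_3[Y] = 7/18*1/3 + 5/18*1/6 + 1/3*1/3 = 31/108
  d_3[Z] = 7/18*1/3 + 5/18*1/3 + 1/3*1/3 = 1/3
d_3 = (X=41/108, Y=31/108, Z=1/3)

Answer: 41/108 31/108 1/3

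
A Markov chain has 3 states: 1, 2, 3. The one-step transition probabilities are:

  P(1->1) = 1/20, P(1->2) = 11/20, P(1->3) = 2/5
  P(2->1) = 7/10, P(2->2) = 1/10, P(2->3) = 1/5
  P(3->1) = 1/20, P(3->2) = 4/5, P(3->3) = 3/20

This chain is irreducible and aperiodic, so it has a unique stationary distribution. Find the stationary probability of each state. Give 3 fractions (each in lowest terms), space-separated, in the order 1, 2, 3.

The stationary distribution satisfies pi = pi * P, i.e.:
  pi_1 = 1/20*pi_1 + 7/10*pi_2 + 1/20*pi_3
  pi_2 = 11/20*pi_1 + 1/10*pi_2 + 4/5*pi_3
  pi_3 = 2/5*pi_1 + 1/5*pi_2 + 3/20*pi_3
with normalization: pi_1 + pi_2 + pi_3 = 1.

Using the first 2 balance equations plus normalization, the linear system A*pi = b is:
  [-19/20, 7/10, 1/20] . pi = 0
  [11/20, -9/10, 4/5] . pi = 0
  [1, 1, 1] . pi = 1

Solving yields:
  pi_1 = 242/745
  pi_2 = 63/149
  pi_3 = 188/745

Verification (pi * P):
  242/745*1/20 + 63/149*7/10 + 188/745*1/20 = 242/745 = pi_1  (ok)
  242/745*11/20 + 63/149*1/10 + 188/745*4/5 = 63/149 = pi_2  (ok)
  242/745*2/5 + 63/149*1/5 + 188/745*3/20 = 188/745 = pi_3  (ok)

Answer: 242/745 63/149 188/745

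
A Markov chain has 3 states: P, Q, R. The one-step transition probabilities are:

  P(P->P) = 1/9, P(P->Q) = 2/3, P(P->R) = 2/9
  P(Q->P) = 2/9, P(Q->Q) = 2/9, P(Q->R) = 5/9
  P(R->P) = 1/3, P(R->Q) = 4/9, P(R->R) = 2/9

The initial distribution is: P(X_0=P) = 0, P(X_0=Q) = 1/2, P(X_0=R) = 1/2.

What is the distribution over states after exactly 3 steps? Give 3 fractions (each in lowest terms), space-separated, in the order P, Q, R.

Propagating the distribution step by step (d_{t+1} = d_t * P):
d_0 = (P=0, Q=1/2, R=1/2)
  d_1[P] = 0*1/9 + 1/2*2/9 + 1/2*1/3 = 5/18
  d_1[Q] = 0*2/3 + 1/2*2/9 + 1/2*4/9 = 1/3
  d_1[R] = 0*2/9 + 1/2*5/9 + 1/2*2/9 = 7/18
d_1 = (P=5/18, Q=1/3, R=7/18)
  d_2[P] = 5/18*1/9 + 1/3*2/9 + 7/18*1/3 = 19/81
  d_2[Q] = 5/18*2/3 + 1/3*2/9 + 7/18*4/9 = 35/81
  d_2[R] = 5/18*2/9 + 1/3*5/9 + 7/18*2/9 = 1/3
d_2 = (P=19/81, Q=35/81, R=1/3)
  d_3[P] = 19/81*1/9 + 35/81*2/9 + 1/3*1/3 = 170/729
  d_3[Q] = 19/81*2/3 + 35/81*2/9 + 1/3*4/9 = 292/729
  d_3[R] = 19/81*2/9 + 35/81*5/9 + 1/3*2/9 = 89/243
d_3 = (P=170/729, Q=292/729, R=89/243)

Answer: 170/729 292/729 89/243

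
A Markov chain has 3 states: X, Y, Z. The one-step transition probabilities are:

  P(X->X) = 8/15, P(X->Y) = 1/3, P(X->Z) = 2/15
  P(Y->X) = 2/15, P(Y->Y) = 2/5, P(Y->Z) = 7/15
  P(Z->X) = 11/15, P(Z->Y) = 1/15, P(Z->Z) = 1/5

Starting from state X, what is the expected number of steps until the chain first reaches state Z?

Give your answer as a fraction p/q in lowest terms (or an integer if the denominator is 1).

Let h_i = expected steps to first reach Z from state i.
Boundary: h_Z = 0.
First-step equations for the other states:
  h_X = 1 + 8/15*h_X + 1/3*h_Y + 2/15*h_Z
  h_Y = 1 + 2/15*h_X + 2/5*h_Y + 7/15*h_Z

Substituting h_Z = 0 and rearranging gives the linear system (I - Q) h = 1:
  [7/15, -1/3] . (h_X, h_Y) = 1
  [-2/15, 3/5] . (h_X, h_Y) = 1

Solving yields:
  h_X = 210/53
  h_Y = 135/53

Starting state is X, so the expected hitting time is h_X = 210/53.

Answer: 210/53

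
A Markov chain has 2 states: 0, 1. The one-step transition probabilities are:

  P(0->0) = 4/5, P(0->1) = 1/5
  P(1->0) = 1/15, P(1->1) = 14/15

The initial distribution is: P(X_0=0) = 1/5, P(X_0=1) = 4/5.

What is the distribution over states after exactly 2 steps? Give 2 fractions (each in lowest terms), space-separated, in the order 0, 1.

Answer: 251/1125 874/1125

Derivation:
Propagating the distribution step by step (d_{t+1} = d_t * P):
d_0 = (0=1/5, 1=4/5)
  d_1[0] = 1/5*4/5 + 4/5*1/15 = 16/75
  d_1[1] = 1/5*1/5 + 4/5*14/15 = 59/75
d_1 = (0=16/75, 1=59/75)
  d_2[0] = 16/75*4/5 + 59/75*1/15 = 251/1125
  d_2[1] = 16/75*1/5 + 59/75*14/15 = 874/1125
d_2 = (0=251/1125, 1=874/1125)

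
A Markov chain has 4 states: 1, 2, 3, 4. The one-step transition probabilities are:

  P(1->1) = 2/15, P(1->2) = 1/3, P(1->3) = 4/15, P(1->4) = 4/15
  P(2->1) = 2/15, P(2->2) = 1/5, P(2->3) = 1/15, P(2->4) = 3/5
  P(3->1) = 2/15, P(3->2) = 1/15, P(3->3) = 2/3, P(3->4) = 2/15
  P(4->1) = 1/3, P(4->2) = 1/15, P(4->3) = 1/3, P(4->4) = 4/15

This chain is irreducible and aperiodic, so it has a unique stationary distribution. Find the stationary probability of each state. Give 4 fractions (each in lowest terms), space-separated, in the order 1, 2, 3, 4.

Answer: 437/2373 317/2373 1016/2373 201/791

Derivation:
The stationary distribution satisfies pi = pi * P, i.e.:
  pi_1 = 2/15*pi_1 + 2/15*pi_2 + 2/15*pi_3 + 1/3*pi_4
  pi_2 = 1/3*pi_1 + 1/5*pi_2 + 1/15*pi_3 + 1/15*pi_4
  pi_3 = 4/15*pi_1 + 1/15*pi_2 + 2/3*pi_3 + 1/3*pi_4
  pi_4 = 4/15*pi_1 + 3/5*pi_2 + 2/15*pi_3 + 4/15*pi_4
with normalization: pi_1 + pi_2 + pi_3 + pi_4 = 1.

Using the first 3 balance equations plus normalization, the linear system A*pi = b is:
  [-13/15, 2/15, 2/15, 1/3] . pi = 0
  [1/3, -4/5, 1/15, 1/15] . pi = 0
  [4/15, 1/15, -1/3, 1/3] . pi = 0
  [1, 1, 1, 1] . pi = 1

Solving yields:
  pi_1 = 437/2373
  pi_2 = 317/2373
  pi_3 = 1016/2373
  pi_4 = 201/791

Verification (pi * P):
  437/2373*2/15 + 317/2373*2/15 + 1016/2373*2/15 + 201/791*1/3 = 437/2373 = pi_1  (ok)
  437/2373*1/3 + 317/2373*1/5 + 1016/2373*1/15 + 201/791*1/15 = 317/2373 = pi_2  (ok)
  437/2373*4/15 + 317/2373*1/15 + 1016/2373*2/3 + 201/791*1/3 = 1016/2373 = pi_3  (ok)
  437/2373*4/15 + 317/2373*3/5 + 1016/2373*2/15 + 201/791*4/15 = 201/791 = pi_4  (ok)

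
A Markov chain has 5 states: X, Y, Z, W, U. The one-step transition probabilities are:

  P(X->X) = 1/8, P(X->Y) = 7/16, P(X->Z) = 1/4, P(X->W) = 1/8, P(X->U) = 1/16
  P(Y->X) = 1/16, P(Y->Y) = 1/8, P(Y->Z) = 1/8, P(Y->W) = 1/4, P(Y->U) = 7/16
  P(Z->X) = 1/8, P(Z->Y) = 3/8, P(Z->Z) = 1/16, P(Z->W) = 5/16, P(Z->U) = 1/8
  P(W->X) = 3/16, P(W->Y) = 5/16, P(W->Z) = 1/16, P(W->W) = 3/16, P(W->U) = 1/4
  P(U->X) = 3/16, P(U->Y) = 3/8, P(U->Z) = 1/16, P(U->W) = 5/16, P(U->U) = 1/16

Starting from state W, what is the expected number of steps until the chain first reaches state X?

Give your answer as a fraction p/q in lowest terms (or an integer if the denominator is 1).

Let h_i = expected steps to first reach X from state i.
Boundary: h_X = 0.
First-step equations for the other states:
  h_Y = 1 + 1/16*h_X + 1/8*h_Y + 1/8*h_Z + 1/4*h_W + 7/16*h_U
  h_Z = 1 + 1/8*h_X + 3/8*h_Y + 1/16*h_Z + 5/16*h_W + 1/8*h_U
  h_W = 1 + 3/16*h_X + 5/16*h_Y + 1/16*h_Z + 3/16*h_W + 1/4*h_U
  h_U = 1 + 3/16*h_X + 3/8*h_Y + 1/16*h_Z + 5/16*h_W + 1/16*h_U

Substituting h_X = 0 and rearranging gives the linear system (I - Q) h = 1:
  [7/8, -1/8, -1/4, -7/16] . (h_Y, h_Z, h_W, h_U) = 1
  [-3/8, 15/16, -5/16, -1/8] . (h_Y, h_Z, h_W, h_U) = 1
  [-5/16, -1/16, 13/16, -1/4] . (h_Y, h_Z, h_W, h_U) = 1
  [-3/8, -1/16, -5/16, 15/16] . (h_Y, h_Z, h_W, h_U) = 1

Solving yields:
  h_Y = 50704/6737
  h_Z = 48824/6737
  h_W = 45688/6737
  h_U = 45952/6737

Starting state is W, so the expected hitting time is h_W = 45688/6737.

Answer: 45688/6737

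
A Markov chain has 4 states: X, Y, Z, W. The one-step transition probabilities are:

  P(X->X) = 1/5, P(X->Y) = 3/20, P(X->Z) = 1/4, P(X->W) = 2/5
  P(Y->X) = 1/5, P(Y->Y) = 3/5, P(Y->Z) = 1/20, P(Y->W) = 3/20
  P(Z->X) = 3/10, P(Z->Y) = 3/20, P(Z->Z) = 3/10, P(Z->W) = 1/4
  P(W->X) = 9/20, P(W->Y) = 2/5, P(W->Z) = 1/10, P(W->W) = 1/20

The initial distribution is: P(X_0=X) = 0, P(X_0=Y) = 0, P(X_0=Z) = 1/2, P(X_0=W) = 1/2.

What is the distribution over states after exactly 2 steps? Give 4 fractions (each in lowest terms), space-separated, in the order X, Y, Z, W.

Propagating the distribution step by step (d_{t+1} = d_t * P):
d_0 = (X=0, Y=0, Z=1/2, W=1/2)
  d_1[X] = 0*1/5 + 0*1/5 + 1/2*3/10 + 1/2*9/20 = 3/8
  d_1[Y] = 0*3/20 + 0*3/5 + 1/2*3/20 + 1/2*2/5 = 11/40
  d_1[Z] = 0*1/4 + 0*1/20 + 1/2*3/10 + 1/2*1/10 = 1/5
  d_1[W] = 0*2/5 + 0*3/20 + 1/2*1/4 + 1/2*1/20 = 3/20
d_1 = (X=3/8, Y=11/40, Z=1/5, W=3/20)
  d_2[X] = 3/8*1/5 + 11/40*1/5 + 1/5*3/10 + 3/20*9/20 = 103/400
  d_2[Y] = 3/8*3/20 + 11/40*3/5 + 1/5*3/20 + 3/20*2/5 = 249/800
  d_2[Z] = 3/8*1/4 + 11/40*1/20 + 1/5*3/10 + 3/20*1/10 = 73/400
  d_2[W] = 3/8*2/5 + 11/40*3/20 + 1/5*1/4 + 3/20*1/20 = 199/800
d_2 = (X=103/400, Y=249/800, Z=73/400, W=199/800)

Answer: 103/400 249/800 73/400 199/800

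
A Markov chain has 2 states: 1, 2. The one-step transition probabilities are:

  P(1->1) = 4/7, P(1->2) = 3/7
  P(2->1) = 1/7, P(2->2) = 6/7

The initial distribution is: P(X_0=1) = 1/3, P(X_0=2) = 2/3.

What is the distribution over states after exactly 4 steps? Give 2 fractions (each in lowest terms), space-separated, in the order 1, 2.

Propagating the distribution step by step (d_{t+1} = d_t * P):
d_0 = (1=1/3, 2=2/3)
  d_1[1] = 1/3*4/7 + 2/3*1/7 = 2/7
  d_1[2] = 1/3*3/7 + 2/3*6/7 = 5/7
d_1 = (1=2/7, 2=5/7)
  d_2[1] = 2/7*4/7 + 5/7*1/7 = 13/49
  d_2[2] = 2/7*3/7 + 5/7*6/7 = 36/49
d_2 = (1=13/49, 2=36/49)
  d_3[1] = 13/49*4/7 + 36/49*1/7 = 88/343
  d_3[2] = 13/49*3/7 + 36/49*6/7 = 255/343
d_3 = (1=88/343, 2=255/343)
  d_4[1] = 88/343*4/7 + 255/343*1/7 = 607/2401
  d_4[2] = 88/343*3/7 + 255/343*6/7 = 1794/2401
d_4 = (1=607/2401, 2=1794/2401)

Answer: 607/2401 1794/2401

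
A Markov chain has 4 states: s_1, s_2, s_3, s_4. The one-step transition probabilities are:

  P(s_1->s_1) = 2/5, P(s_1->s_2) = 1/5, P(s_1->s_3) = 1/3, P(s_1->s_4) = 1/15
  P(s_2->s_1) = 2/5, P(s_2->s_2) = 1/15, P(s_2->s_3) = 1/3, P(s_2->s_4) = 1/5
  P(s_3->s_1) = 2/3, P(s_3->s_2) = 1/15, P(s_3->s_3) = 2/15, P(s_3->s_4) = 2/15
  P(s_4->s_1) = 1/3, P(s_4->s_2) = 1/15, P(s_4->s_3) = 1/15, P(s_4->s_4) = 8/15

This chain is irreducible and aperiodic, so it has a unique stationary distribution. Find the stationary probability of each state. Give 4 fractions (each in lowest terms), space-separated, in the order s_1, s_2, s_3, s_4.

The stationary distribution satisfies pi = pi * P, i.e.:
  pi_s_1 = 2/5*pi_s_1 + 2/5*pi_s_2 + 2/3*pi_s_3 + 1/3*pi_s_4
  pi_s_2 = 1/5*pi_s_1 + 1/15*pi_s_2 + 1/15*pi_s_3 + 1/15*pi_s_4
  pi_s_3 = 1/3*pi_s_1 + 1/3*pi_s_2 + 2/15*pi_s_3 + 1/15*pi_s_4
  pi_s_4 = 1/15*pi_s_1 + 1/5*pi_s_2 + 2/15*pi_s_3 + 8/15*pi_s_4
with normalization: pi_s_1 + pi_s_2 + pi_s_3 + pi_s_4 = 1.

Using the first 3 balance equations plus normalization, the linear system A*pi = b is:
  [-3/5, 2/5, 2/3, 1/3] . pi = 0
  [1/5, -14/15, 1/15, 1/15] . pi = 0
  [1/3, 1/3, -13/15, 1/15] . pi = 0
  [1, 1, 1, 1] . pi = 1

Solving yields:
  pi_s_1 = 1159/2572
  pi_s_2 = 163/1286
  pi_s_3 = 152/643
  pi_s_4 = 479/2572

Verification (pi * P):
  1159/2572*2/5 + 163/1286*2/5 + 152/643*2/3 + 479/2572*1/3 = 1159/2572 = pi_s_1  (ok)
  1159/2572*1/5 + 163/1286*1/15 + 152/643*1/15 + 479/2572*1/15 = 163/1286 = pi_s_2  (ok)
  1159/2572*1/3 + 163/1286*1/3 + 152/643*2/15 + 479/2572*1/15 = 152/643 = pi_s_3  (ok)
  1159/2572*1/15 + 163/1286*1/5 + 152/643*2/15 + 479/2572*8/15 = 479/2572 = pi_s_4  (ok)

Answer: 1159/2572 163/1286 152/643 479/2572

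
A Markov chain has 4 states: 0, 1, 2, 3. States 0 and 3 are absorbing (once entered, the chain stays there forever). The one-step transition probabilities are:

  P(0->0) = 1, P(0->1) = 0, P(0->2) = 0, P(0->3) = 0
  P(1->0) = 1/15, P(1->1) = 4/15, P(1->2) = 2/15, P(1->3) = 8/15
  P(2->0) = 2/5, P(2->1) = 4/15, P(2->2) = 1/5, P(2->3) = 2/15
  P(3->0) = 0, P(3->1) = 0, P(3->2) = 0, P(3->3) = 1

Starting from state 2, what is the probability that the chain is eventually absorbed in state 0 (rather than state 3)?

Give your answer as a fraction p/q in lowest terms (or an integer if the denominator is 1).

Let a_i = P(absorbed in 0 | start in state i).
Boundary conditions: a_0 = 1, a_3 = 0.
For each transient state i, a_i = sum_j P(i->j) * a_j:
  a_1 = 1/15*a_0 + 4/15*a_1 + 2/15*a_2 + 8/15*a_3
  a_2 = 2/5*a_0 + 4/15*a_1 + 1/5*a_2 + 2/15*a_3

Substituting a_0 = 1 and a_3 = 0, rearrange to (I - Q) a = r where r[i] = P(i -> 0):
  [11/15, -2/15] . (a_1, a_2) = 1/15
  [-4/15, 4/5] . (a_1, a_2) = 2/5

Solving yields:
  a_1 = 6/31
  a_2 = 35/62

Starting state is 2, so the absorption probability is a_2 = 35/62.

Answer: 35/62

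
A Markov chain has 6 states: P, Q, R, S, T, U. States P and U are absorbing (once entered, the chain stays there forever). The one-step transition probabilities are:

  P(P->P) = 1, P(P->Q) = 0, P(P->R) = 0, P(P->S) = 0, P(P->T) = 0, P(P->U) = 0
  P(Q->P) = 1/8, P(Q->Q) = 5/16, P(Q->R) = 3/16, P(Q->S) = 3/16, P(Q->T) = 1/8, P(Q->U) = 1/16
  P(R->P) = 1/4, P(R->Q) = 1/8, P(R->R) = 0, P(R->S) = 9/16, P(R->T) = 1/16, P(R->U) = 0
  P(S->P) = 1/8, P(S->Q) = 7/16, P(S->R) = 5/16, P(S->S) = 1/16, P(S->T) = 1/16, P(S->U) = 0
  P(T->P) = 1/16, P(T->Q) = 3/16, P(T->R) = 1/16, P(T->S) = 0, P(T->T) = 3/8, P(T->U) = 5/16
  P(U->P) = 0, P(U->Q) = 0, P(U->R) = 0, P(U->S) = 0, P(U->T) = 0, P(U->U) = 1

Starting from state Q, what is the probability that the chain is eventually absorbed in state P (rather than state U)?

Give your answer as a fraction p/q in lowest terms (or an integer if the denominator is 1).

Answer: 2813/4330

Derivation:
Let a_i = P(absorbed in P | start in state i).
Boundary conditions: a_P = 1, a_U = 0.
For each transient state i, a_i = sum_j P(i->j) * a_j:
  a_Q = 1/8*a_P + 5/16*a_Q + 3/16*a_R + 3/16*a_S + 1/8*a_T + 1/16*a_U
  a_R = 1/4*a_P + 1/8*a_Q + 0*a_R + 9/16*a_S + 1/16*a_T + 0*a_U
  a_S = 1/8*a_P + 7/16*a_Q + 5/16*a_R + 1/16*a_S + 1/16*a_T + 0*a_U
  a_T = 1/16*a_P + 3/16*a_Q + 1/16*a_R + 0*a_S + 3/8*a_T + 5/16*a_U

Substituting a_P = 1 and a_U = 0, rearrange to (I - Q) a = r where r[i] = P(i -> P):
  [11/16, -3/16, -3/16, -1/8] . (a_Q, a_R, a_S, a_T) = 1/8
  [-1/8, 1, -9/16, -1/16] . (a_Q, a_R, a_S, a_T) = 1/4
  [-7/16, -5/16, 15/16, -1/16] . (a_Q, a_R, a_S, a_T) = 1/8
  [-3/16, -1/16, 0, 5/8] . (a_Q, a_R, a_S, a_T) = 1/16

Solving yields:
  a_Q = 2813/4330
  a_R = 3271/4330
  a_S = 4631/6495
  a_T = 802/2165

Starting state is Q, so the absorption probability is a_Q = 2813/4330.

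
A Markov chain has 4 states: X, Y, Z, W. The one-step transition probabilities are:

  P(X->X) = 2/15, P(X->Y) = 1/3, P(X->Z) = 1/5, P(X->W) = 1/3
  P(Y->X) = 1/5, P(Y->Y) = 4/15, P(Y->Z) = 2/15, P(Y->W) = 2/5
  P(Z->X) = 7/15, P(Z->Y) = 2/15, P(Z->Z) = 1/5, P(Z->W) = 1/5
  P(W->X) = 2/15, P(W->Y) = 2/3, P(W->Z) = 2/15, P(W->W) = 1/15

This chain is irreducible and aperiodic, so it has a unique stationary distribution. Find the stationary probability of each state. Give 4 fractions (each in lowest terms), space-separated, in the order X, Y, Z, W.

Answer: 922/4383 1604/4383 692/4383 1165/4383

Derivation:
The stationary distribution satisfies pi = pi * P, i.e.:
  pi_X = 2/15*pi_X + 1/5*pi_Y + 7/15*pi_Z + 2/15*pi_W
  pi_Y = 1/3*pi_X + 4/15*pi_Y + 2/15*pi_Z + 2/3*pi_W
  pi_Z = 1/5*pi_X + 2/15*pi_Y + 1/5*pi_Z + 2/15*pi_W
  pi_W = 1/3*pi_X + 2/5*pi_Y + 1/5*pi_Z + 1/15*pi_W
with normalization: pi_X + pi_Y + pi_Z + pi_W = 1.

Using the first 3 balance equations plus normalization, the linear system A*pi = b is:
  [-13/15, 1/5, 7/15, 2/15] . pi = 0
  [1/3, -11/15, 2/15, 2/3] . pi = 0
  [1/5, 2/15, -4/5, 2/15] . pi = 0
  [1, 1, 1, 1] . pi = 1

Solving yields:
  pi_X = 922/4383
  pi_Y = 1604/4383
  pi_Z = 692/4383
  pi_W = 1165/4383

Verification (pi * P):
  922/4383*2/15 + 1604/4383*1/5 + 692/4383*7/15 + 1165/4383*2/15 = 922/4383 = pi_X  (ok)
  922/4383*1/3 + 1604/4383*4/15 + 692/4383*2/15 + 1165/4383*2/3 = 1604/4383 = pi_Y  (ok)
  922/4383*1/5 + 1604/4383*2/15 + 692/4383*1/5 + 1165/4383*2/15 = 692/4383 = pi_Z  (ok)
  922/4383*1/3 + 1604/4383*2/5 + 692/4383*1/5 + 1165/4383*1/15 = 1165/4383 = pi_W  (ok)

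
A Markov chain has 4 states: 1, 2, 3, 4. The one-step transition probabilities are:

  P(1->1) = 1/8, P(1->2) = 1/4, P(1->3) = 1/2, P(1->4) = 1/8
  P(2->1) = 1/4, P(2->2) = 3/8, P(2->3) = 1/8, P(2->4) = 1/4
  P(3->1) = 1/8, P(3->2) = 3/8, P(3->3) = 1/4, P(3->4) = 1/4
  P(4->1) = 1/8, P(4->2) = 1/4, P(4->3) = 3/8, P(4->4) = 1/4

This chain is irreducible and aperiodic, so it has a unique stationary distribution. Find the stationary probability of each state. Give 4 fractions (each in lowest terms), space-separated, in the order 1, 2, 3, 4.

The stationary distribution satisfies pi = pi * P, i.e.:
  pi_1 = 1/8*pi_1 + 1/4*pi_2 + 1/8*pi_3 + 1/8*pi_4
  pi_2 = 1/4*pi_1 + 3/8*pi_2 + 3/8*pi_3 + 1/4*pi_4
  pi_3 = 1/2*pi_1 + 1/8*pi_2 + 1/4*pi_3 + 3/8*pi_4
  pi_4 = 1/8*pi_1 + 1/4*pi_2 + 1/4*pi_3 + 1/4*pi_4
with normalization: pi_1 + pi_2 + pi_3 + pi_4 = 1.

Using the first 3 balance equations plus normalization, the linear system A*pi = b is:
  [-7/8, 1/4, 1/8, 1/8] . pi = 0
  [1/4, -5/8, 3/8, 1/4] . pi = 0
  [1/2, 1/8, -3/4, 3/8] . pi = 0
  [1, 1, 1, 1] . pi = 1

Solving yields:
  pi_1 = 86/519
  pi_2 = 169/519
  pi_3 = 145/519
  pi_4 = 119/519

Verification (pi * P):
  86/519*1/8 + 169/519*1/4 + 145/519*1/8 + 119/519*1/8 = 86/519 = pi_1  (ok)
  86/519*1/4 + 169/519*3/8 + 145/519*3/8 + 119/519*1/4 = 169/519 = pi_2  (ok)
  86/519*1/2 + 169/519*1/8 + 145/519*1/4 + 119/519*3/8 = 145/519 = pi_3  (ok)
  86/519*1/8 + 169/519*1/4 + 145/519*1/4 + 119/519*1/4 = 119/519 = pi_4  (ok)

Answer: 86/519 169/519 145/519 119/519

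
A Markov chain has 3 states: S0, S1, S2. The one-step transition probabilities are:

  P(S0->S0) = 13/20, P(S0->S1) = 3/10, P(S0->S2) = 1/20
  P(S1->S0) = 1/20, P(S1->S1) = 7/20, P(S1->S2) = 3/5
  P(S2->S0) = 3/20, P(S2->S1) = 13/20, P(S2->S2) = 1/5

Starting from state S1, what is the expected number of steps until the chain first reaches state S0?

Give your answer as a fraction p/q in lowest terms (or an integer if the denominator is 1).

Answer: 140/13

Derivation:
Let h_i = expected steps to first reach S0 from state i.
Boundary: h_S0 = 0.
First-step equations for the other states:
  h_S1 = 1 + 1/20*h_S0 + 7/20*h_S1 + 3/5*h_S2
  h_S2 = 1 + 3/20*h_S0 + 13/20*h_S1 + 1/5*h_S2

Substituting h_S0 = 0 and rearranging gives the linear system (I - Q) h = 1:
  [13/20, -3/5] . (h_S1, h_S2) = 1
  [-13/20, 4/5] . (h_S1, h_S2) = 1

Solving yields:
  h_S1 = 140/13
  h_S2 = 10

Starting state is S1, so the expected hitting time is h_S1 = 140/13.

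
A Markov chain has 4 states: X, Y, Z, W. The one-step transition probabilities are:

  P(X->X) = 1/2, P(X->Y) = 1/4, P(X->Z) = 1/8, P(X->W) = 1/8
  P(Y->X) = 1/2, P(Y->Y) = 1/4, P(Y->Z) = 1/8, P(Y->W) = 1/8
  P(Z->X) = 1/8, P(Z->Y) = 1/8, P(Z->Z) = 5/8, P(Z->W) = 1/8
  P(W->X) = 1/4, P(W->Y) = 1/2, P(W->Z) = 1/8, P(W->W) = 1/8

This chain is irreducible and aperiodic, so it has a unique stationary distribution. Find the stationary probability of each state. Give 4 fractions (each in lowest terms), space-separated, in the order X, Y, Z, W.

The stationary distribution satisfies pi = pi * P, i.e.:
  pi_X = 1/2*pi_X + 1/2*pi_Y + 1/8*pi_Z + 1/4*pi_W
  pi_Y = 1/4*pi_X + 1/4*pi_Y + 1/8*pi_Z + 1/2*pi_W
  pi_Z = 1/8*pi_X + 1/8*pi_Y + 5/8*pi_Z + 1/8*pi_W
  pi_W = 1/8*pi_X + 1/8*pi_Y + 1/8*pi_Z + 1/8*pi_W
with normalization: pi_X + pi_Y + pi_Z + pi_W = 1.

Using the first 3 balance equations plus normalization, the linear system A*pi = b is:
  [-1/2, 1/2, 1/8, 1/4] . pi = 0
  [1/4, -3/4, 1/8, 1/2] . pi = 0
  [1/8, 1/8, -3/8, 1/8] . pi = 0
  [1, 1, 1, 1] . pi = 1

Solving yields:
  pi_X = 3/8
  pi_Y = 1/4
  pi_Z = 1/4
  pi_W = 1/8

Verification (pi * P):
  3/8*1/2 + 1/4*1/2 + 1/4*1/8 + 1/8*1/4 = 3/8 = pi_X  (ok)
  3/8*1/4 + 1/4*1/4 + 1/4*1/8 + 1/8*1/2 = 1/4 = pi_Y  (ok)
  3/8*1/8 + 1/4*1/8 + 1/4*5/8 + 1/8*1/8 = 1/4 = pi_Z  (ok)
  3/8*1/8 + 1/4*1/8 + 1/4*1/8 + 1/8*1/8 = 1/8 = pi_W  (ok)

Answer: 3/8 1/4 1/4 1/8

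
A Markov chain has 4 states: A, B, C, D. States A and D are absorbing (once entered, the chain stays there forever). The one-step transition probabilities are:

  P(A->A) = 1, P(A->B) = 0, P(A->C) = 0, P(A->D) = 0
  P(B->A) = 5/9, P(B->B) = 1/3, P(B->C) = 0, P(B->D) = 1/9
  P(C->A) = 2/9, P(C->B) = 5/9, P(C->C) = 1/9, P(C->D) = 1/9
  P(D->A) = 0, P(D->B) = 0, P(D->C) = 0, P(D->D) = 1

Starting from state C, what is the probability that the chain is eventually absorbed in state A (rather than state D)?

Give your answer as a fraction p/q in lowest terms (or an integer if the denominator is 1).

Answer: 37/48

Derivation:
Let a_i = P(absorbed in A | start in state i).
Boundary conditions: a_A = 1, a_D = 0.
For each transient state i, a_i = sum_j P(i->j) * a_j:
  a_B = 5/9*a_A + 1/3*a_B + 0*a_C + 1/9*a_D
  a_C = 2/9*a_A + 5/9*a_B + 1/9*a_C + 1/9*a_D

Substituting a_A = 1 and a_D = 0, rearrange to (I - Q) a = r where r[i] = P(i -> A):
  [2/3, 0] . (a_B, a_C) = 5/9
  [-5/9, 8/9] . (a_B, a_C) = 2/9

Solving yields:
  a_B = 5/6
  a_C = 37/48

Starting state is C, so the absorption probability is a_C = 37/48.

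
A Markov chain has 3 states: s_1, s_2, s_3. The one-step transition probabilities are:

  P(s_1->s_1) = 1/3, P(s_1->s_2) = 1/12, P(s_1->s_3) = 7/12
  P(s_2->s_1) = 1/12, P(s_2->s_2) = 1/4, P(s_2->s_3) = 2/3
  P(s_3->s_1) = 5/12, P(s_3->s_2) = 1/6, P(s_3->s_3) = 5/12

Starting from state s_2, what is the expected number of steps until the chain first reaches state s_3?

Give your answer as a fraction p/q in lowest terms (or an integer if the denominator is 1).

Let h_i = expected steps to first reach s_3 from state i.
Boundary: h_s_3 = 0.
First-step equations for the other states:
  h_s_1 = 1 + 1/3*h_s_1 + 1/12*h_s_2 + 7/12*h_s_3
  h_s_2 = 1 + 1/12*h_s_1 + 1/4*h_s_2 + 2/3*h_s_3

Substituting h_s_3 = 0 and rearranging gives the linear system (I - Q) h = 1:
  [2/3, -1/12] . (h_s_1, h_s_2) = 1
  [-1/12, 3/4] . (h_s_1, h_s_2) = 1

Solving yields:
  h_s_1 = 120/71
  h_s_2 = 108/71

Starting state is s_2, so the expected hitting time is h_s_2 = 108/71.

Answer: 108/71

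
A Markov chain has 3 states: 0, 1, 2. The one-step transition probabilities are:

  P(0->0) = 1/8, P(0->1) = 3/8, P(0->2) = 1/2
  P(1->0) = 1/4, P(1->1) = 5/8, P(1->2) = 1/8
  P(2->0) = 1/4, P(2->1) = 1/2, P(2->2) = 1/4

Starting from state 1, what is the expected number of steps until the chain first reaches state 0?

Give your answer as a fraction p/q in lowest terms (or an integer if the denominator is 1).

Let h_i = expected steps to first reach 0 from state i.
Boundary: h_0 = 0.
First-step equations for the other states:
  h_1 = 1 + 1/4*h_0 + 5/8*h_1 + 1/8*h_2
  h_2 = 1 + 1/4*h_0 + 1/2*h_1 + 1/4*h_2

Substituting h_0 = 0 and rearranging gives the linear system (I - Q) h = 1:
  [3/8, -1/8] . (h_1, h_2) = 1
  [-1/2, 3/4] . (h_1, h_2) = 1

Solving yields:
  h_1 = 4
  h_2 = 4

Starting state is 1, so the expected hitting time is h_1 = 4.

Answer: 4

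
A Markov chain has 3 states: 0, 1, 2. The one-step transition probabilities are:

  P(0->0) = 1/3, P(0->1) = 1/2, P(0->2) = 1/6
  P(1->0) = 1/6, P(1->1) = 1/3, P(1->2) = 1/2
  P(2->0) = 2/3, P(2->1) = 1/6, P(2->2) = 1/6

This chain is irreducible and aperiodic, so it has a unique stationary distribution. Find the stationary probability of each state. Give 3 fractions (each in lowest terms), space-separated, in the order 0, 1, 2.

The stationary distribution satisfies pi = pi * P, i.e.:
  pi_0 = 1/3*pi_0 + 1/6*pi_1 + 2/3*pi_2
  pi_1 = 1/2*pi_0 + 1/3*pi_1 + 1/6*pi_2
  pi_2 = 1/6*pi_0 + 1/2*pi_1 + 1/6*pi_2
with normalization: pi_0 + pi_1 + pi_2 = 1.

Using the first 2 balance equations plus normalization, the linear system A*pi = b is:
  [-2/3, 1/6, 2/3] . pi = 0
  [1/2, -2/3, 1/6] . pi = 0
  [1, 1, 1] . pi = 1

Solving yields:
  pi_0 = 17/46
  pi_1 = 8/23
  pi_2 = 13/46

Verification (pi * P):
  17/46*1/3 + 8/23*1/6 + 13/46*2/3 = 17/46 = pi_0  (ok)
  17/46*1/2 + 8/23*1/3 + 13/46*1/6 = 8/23 = pi_1  (ok)
  17/46*1/6 + 8/23*1/2 + 13/46*1/6 = 13/46 = pi_2  (ok)

Answer: 17/46 8/23 13/46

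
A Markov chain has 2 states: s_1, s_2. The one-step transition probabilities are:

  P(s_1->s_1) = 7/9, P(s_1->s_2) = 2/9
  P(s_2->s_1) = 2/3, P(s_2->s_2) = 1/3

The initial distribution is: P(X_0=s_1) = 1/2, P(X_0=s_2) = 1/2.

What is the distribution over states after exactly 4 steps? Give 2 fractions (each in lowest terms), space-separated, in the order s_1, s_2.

Answer: 9841/13122 3281/13122

Derivation:
Propagating the distribution step by step (d_{t+1} = d_t * P):
d_0 = (s_1=1/2, s_2=1/2)
  d_1[s_1] = 1/2*7/9 + 1/2*2/3 = 13/18
  d_1[s_2] = 1/2*2/9 + 1/2*1/3 = 5/18
d_1 = (s_1=13/18, s_2=5/18)
  d_2[s_1] = 13/18*7/9 + 5/18*2/3 = 121/162
  d_2[s_2] = 13/18*2/9 + 5/18*1/3 = 41/162
d_2 = (s_1=121/162, s_2=41/162)
  d_3[s_1] = 121/162*7/9 + 41/162*2/3 = 1093/1458
  d_3[s_2] = 121/162*2/9 + 41/162*1/3 = 365/1458
d_3 = (s_1=1093/1458, s_2=365/1458)
  d_4[s_1] = 1093/1458*7/9 + 365/1458*2/3 = 9841/13122
  d_4[s_2] = 1093/1458*2/9 + 365/1458*1/3 = 3281/13122
d_4 = (s_1=9841/13122, s_2=3281/13122)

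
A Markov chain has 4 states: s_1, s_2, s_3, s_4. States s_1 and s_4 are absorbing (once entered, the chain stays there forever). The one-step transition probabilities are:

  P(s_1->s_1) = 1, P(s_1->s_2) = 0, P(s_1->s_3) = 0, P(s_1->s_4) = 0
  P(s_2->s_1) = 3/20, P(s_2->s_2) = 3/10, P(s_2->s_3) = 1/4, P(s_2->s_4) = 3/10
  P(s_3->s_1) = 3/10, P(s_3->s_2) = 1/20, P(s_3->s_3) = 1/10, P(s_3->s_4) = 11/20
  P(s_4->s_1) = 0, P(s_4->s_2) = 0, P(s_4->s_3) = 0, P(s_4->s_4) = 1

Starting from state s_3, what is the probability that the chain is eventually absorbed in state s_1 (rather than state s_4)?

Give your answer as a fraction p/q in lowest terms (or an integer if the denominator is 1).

Let a_i = P(absorbed in s_1 | start in state i).
Boundary conditions: a_s_1 = 1, a_s_4 = 0.
For each transient state i, a_i = sum_j P(i->j) * a_j:
  a_s_2 = 3/20*a_s_1 + 3/10*a_s_2 + 1/4*a_s_3 + 3/10*a_s_4
  a_s_3 = 3/10*a_s_1 + 1/20*a_s_2 + 1/10*a_s_3 + 11/20*a_s_4

Substituting a_s_1 = 1 and a_s_4 = 0, rearrange to (I - Q) a = r where r[i] = P(i -> s_1):
  [7/10, -1/4] . (a_s_2, a_s_3) = 3/20
  [-1/20, 9/10] . (a_s_2, a_s_3) = 3/10

Solving yields:
  a_s_2 = 84/247
  a_s_3 = 87/247

Starting state is s_3, so the absorption probability is a_s_3 = 87/247.

Answer: 87/247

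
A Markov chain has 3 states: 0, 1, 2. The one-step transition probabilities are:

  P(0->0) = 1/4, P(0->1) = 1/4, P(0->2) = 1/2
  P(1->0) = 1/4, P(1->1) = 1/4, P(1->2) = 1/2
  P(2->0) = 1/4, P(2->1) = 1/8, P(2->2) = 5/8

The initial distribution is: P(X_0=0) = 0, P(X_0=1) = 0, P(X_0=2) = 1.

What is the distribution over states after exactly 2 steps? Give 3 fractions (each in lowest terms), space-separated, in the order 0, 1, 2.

Propagating the distribution step by step (d_{t+1} = d_t * P):
d_0 = (0=0, 1=0, 2=1)
  d_1[0] = 0*1/4 + 0*1/4 + 1*1/4 = 1/4
  d_1[1] = 0*1/4 + 0*1/4 + 1*1/8 = 1/8
  d_1[2] = 0*1/2 + 0*1/2 + 1*5/8 = 5/8
d_1 = (0=1/4, 1=1/8, 2=5/8)
  d_2[0] = 1/4*1/4 + 1/8*1/4 + 5/8*1/4 = 1/4
  d_2[1] = 1/4*1/4 + 1/8*1/4 + 5/8*1/8 = 11/64
  d_2[2] = 1/4*1/2 + 1/8*1/2 + 5/8*5/8 = 37/64
d_2 = (0=1/4, 1=11/64, 2=37/64)

Answer: 1/4 11/64 37/64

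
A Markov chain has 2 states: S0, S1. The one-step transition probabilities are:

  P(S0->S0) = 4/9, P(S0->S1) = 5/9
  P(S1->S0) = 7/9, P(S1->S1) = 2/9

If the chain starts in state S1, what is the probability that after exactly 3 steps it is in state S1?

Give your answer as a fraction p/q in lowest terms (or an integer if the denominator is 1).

Answer: 32/81

Derivation:
Computing P^3 by repeated multiplication:
P^1 =
  S0: [4/9, 5/9]
  S1: [7/9, 2/9]
P^2 =
  S0: [17/27, 10/27]
  S1: [14/27, 13/27]
P^3 =
  S0: [46/81, 35/81]
  S1: [49/81, 32/81]

(P^3)[S1 -> S1] = 32/81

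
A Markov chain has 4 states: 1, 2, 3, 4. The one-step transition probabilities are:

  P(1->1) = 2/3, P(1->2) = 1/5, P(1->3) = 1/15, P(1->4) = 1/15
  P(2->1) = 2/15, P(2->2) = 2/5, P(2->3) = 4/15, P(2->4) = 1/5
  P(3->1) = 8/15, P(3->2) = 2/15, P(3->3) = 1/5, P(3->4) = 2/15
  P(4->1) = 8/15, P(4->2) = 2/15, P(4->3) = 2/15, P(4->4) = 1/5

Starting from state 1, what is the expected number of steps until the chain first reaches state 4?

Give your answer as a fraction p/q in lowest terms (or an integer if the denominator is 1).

Answer: 2385/256

Derivation:
Let h_i = expected steps to first reach 4 from state i.
Boundary: h_4 = 0.
First-step equations for the other states:
  h_1 = 1 + 2/3*h_1 + 1/5*h_2 + 1/15*h_3 + 1/15*h_4
  h_2 = 1 + 2/15*h_1 + 2/5*h_2 + 4/15*h_3 + 1/5*h_4
  h_3 = 1 + 8/15*h_1 + 2/15*h_2 + 1/5*h_3 + 2/15*h_4

Substituting h_4 = 0 and rearranging gives the linear system (I - Q) h = 1:
  [1/3, -1/5, -1/15] . (h_1, h_2, h_3) = 1
  [-2/15, 3/5, -4/15] . (h_1, h_2, h_3) = 1
  [-8/15, -2/15, 4/5] . (h_1, h_2, h_3) = 1

Solving yields:
  h_1 = 2385/256
  h_2 = 975/128
  h_3 = 2235/256

Starting state is 1, so the expected hitting time is h_1 = 2385/256.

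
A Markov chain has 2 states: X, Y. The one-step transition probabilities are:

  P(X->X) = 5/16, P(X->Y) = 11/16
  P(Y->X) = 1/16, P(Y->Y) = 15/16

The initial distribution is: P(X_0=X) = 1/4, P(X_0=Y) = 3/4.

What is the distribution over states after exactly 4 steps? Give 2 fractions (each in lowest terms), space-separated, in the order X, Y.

Answer: 43/512 469/512

Derivation:
Propagating the distribution step by step (d_{t+1} = d_t * P):
d_0 = (X=1/4, Y=3/4)
  d_1[X] = 1/4*5/16 + 3/4*1/16 = 1/8
  d_1[Y] = 1/4*11/16 + 3/4*15/16 = 7/8
d_1 = (X=1/8, Y=7/8)
  d_2[X] = 1/8*5/16 + 7/8*1/16 = 3/32
  d_2[Y] = 1/8*11/16 + 7/8*15/16 = 29/32
d_2 = (X=3/32, Y=29/32)
  d_3[X] = 3/32*5/16 + 29/32*1/16 = 11/128
  d_3[Y] = 3/32*11/16 + 29/32*15/16 = 117/128
d_3 = (X=11/128, Y=117/128)
  d_4[X] = 11/128*5/16 + 117/128*1/16 = 43/512
  d_4[Y] = 11/128*11/16 + 117/128*15/16 = 469/512
d_4 = (X=43/512, Y=469/512)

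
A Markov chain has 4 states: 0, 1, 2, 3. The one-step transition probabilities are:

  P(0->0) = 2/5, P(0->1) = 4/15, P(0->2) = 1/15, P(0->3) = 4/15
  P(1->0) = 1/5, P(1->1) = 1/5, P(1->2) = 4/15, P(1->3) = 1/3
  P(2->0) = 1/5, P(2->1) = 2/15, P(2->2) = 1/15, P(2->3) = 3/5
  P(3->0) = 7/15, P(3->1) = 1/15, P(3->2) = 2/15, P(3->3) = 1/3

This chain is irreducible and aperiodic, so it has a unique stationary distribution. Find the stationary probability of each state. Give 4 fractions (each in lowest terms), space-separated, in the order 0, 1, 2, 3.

Answer: 629/1728 589/3456 427/3456 197/576

Derivation:
The stationary distribution satisfies pi = pi * P, i.e.:
  pi_0 = 2/5*pi_0 + 1/5*pi_1 + 1/5*pi_2 + 7/15*pi_3
  pi_1 = 4/15*pi_0 + 1/5*pi_1 + 2/15*pi_2 + 1/15*pi_3
  pi_2 = 1/15*pi_0 + 4/15*pi_1 + 1/15*pi_2 + 2/15*pi_3
  pi_3 = 4/15*pi_0 + 1/3*pi_1 + 3/5*pi_2 + 1/3*pi_3
with normalization: pi_0 + pi_1 + pi_2 + pi_3 = 1.

Using the first 3 balance equations plus normalization, the linear system A*pi = b is:
  [-3/5, 1/5, 1/5, 7/15] . pi = 0
  [4/15, -4/5, 2/15, 1/15] . pi = 0
  [1/15, 4/15, -14/15, 2/15] . pi = 0
  [1, 1, 1, 1] . pi = 1

Solving yields:
  pi_0 = 629/1728
  pi_1 = 589/3456
  pi_2 = 427/3456
  pi_3 = 197/576

Verification (pi * P):
  629/1728*2/5 + 589/3456*1/5 + 427/3456*1/5 + 197/576*7/15 = 629/1728 = pi_0  (ok)
  629/1728*4/15 + 589/3456*1/5 + 427/3456*2/15 + 197/576*1/15 = 589/3456 = pi_1  (ok)
  629/1728*1/15 + 589/3456*4/15 + 427/3456*1/15 + 197/576*2/15 = 427/3456 = pi_2  (ok)
  629/1728*4/15 + 589/3456*1/3 + 427/3456*3/5 + 197/576*1/3 = 197/576 = pi_3  (ok)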